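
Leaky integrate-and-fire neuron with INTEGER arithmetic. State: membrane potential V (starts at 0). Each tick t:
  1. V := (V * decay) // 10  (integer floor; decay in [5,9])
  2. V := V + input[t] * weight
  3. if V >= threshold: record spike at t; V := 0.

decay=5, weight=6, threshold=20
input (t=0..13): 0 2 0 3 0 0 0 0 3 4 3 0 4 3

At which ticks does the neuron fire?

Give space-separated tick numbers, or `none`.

Answer: 3 9 12

Derivation:
t=0: input=0 -> V=0
t=1: input=2 -> V=12
t=2: input=0 -> V=6
t=3: input=3 -> V=0 FIRE
t=4: input=0 -> V=0
t=5: input=0 -> V=0
t=6: input=0 -> V=0
t=7: input=0 -> V=0
t=8: input=3 -> V=18
t=9: input=4 -> V=0 FIRE
t=10: input=3 -> V=18
t=11: input=0 -> V=9
t=12: input=4 -> V=0 FIRE
t=13: input=3 -> V=18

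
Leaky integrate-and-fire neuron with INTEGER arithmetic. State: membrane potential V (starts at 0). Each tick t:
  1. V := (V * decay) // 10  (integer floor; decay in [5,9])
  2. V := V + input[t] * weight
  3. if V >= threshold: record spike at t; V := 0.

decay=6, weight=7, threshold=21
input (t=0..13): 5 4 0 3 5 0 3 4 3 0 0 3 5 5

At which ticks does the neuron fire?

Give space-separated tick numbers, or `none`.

t=0: input=5 -> V=0 FIRE
t=1: input=4 -> V=0 FIRE
t=2: input=0 -> V=0
t=3: input=3 -> V=0 FIRE
t=4: input=5 -> V=0 FIRE
t=5: input=0 -> V=0
t=6: input=3 -> V=0 FIRE
t=7: input=4 -> V=0 FIRE
t=8: input=3 -> V=0 FIRE
t=9: input=0 -> V=0
t=10: input=0 -> V=0
t=11: input=3 -> V=0 FIRE
t=12: input=5 -> V=0 FIRE
t=13: input=5 -> V=0 FIRE

Answer: 0 1 3 4 6 7 8 11 12 13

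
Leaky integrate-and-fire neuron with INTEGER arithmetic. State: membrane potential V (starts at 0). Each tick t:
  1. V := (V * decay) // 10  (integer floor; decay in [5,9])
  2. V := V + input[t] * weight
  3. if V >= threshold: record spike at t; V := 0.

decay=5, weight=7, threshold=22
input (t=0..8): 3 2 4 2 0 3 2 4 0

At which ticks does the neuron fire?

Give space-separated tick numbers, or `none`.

t=0: input=3 -> V=21
t=1: input=2 -> V=0 FIRE
t=2: input=4 -> V=0 FIRE
t=3: input=2 -> V=14
t=4: input=0 -> V=7
t=5: input=3 -> V=0 FIRE
t=6: input=2 -> V=14
t=7: input=4 -> V=0 FIRE
t=8: input=0 -> V=0

Answer: 1 2 5 7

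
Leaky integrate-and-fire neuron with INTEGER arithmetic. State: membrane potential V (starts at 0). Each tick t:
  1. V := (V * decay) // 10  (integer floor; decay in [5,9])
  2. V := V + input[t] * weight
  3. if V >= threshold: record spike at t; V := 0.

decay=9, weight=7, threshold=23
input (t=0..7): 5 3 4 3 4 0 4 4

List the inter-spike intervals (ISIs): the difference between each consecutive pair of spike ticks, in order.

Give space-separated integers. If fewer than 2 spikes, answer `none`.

t=0: input=5 -> V=0 FIRE
t=1: input=3 -> V=21
t=2: input=4 -> V=0 FIRE
t=3: input=3 -> V=21
t=4: input=4 -> V=0 FIRE
t=5: input=0 -> V=0
t=6: input=4 -> V=0 FIRE
t=7: input=4 -> V=0 FIRE

Answer: 2 2 2 1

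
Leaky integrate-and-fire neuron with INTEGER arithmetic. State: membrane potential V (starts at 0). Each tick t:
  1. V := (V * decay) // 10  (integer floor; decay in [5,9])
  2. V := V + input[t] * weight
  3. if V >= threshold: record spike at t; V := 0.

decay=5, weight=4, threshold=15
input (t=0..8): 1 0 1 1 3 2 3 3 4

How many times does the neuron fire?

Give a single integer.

t=0: input=1 -> V=4
t=1: input=0 -> V=2
t=2: input=1 -> V=5
t=3: input=1 -> V=6
t=4: input=3 -> V=0 FIRE
t=5: input=2 -> V=8
t=6: input=3 -> V=0 FIRE
t=7: input=3 -> V=12
t=8: input=4 -> V=0 FIRE

Answer: 3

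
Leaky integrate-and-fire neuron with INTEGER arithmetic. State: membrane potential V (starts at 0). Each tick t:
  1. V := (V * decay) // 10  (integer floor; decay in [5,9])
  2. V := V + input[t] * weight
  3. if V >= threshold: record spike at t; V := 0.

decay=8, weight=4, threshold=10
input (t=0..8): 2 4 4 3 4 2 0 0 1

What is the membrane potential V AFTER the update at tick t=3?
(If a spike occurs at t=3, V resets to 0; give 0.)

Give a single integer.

Answer: 0

Derivation:
t=0: input=2 -> V=8
t=1: input=4 -> V=0 FIRE
t=2: input=4 -> V=0 FIRE
t=3: input=3 -> V=0 FIRE
t=4: input=4 -> V=0 FIRE
t=5: input=2 -> V=8
t=6: input=0 -> V=6
t=7: input=0 -> V=4
t=8: input=1 -> V=7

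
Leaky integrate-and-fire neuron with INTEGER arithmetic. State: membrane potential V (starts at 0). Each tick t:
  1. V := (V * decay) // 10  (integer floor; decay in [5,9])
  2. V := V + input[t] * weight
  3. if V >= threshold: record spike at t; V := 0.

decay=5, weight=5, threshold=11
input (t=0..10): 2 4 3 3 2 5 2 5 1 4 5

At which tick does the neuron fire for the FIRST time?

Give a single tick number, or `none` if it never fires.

Answer: 1

Derivation:
t=0: input=2 -> V=10
t=1: input=4 -> V=0 FIRE
t=2: input=3 -> V=0 FIRE
t=3: input=3 -> V=0 FIRE
t=4: input=2 -> V=10
t=5: input=5 -> V=0 FIRE
t=6: input=2 -> V=10
t=7: input=5 -> V=0 FIRE
t=8: input=1 -> V=5
t=9: input=4 -> V=0 FIRE
t=10: input=5 -> V=0 FIRE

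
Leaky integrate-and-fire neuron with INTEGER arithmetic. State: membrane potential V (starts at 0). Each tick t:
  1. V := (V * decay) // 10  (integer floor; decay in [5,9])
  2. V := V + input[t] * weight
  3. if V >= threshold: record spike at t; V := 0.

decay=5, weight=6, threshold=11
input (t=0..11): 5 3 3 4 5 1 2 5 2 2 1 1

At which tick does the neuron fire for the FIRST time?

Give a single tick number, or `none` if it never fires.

Answer: 0

Derivation:
t=0: input=5 -> V=0 FIRE
t=1: input=3 -> V=0 FIRE
t=2: input=3 -> V=0 FIRE
t=3: input=4 -> V=0 FIRE
t=4: input=5 -> V=0 FIRE
t=5: input=1 -> V=6
t=6: input=2 -> V=0 FIRE
t=7: input=5 -> V=0 FIRE
t=8: input=2 -> V=0 FIRE
t=9: input=2 -> V=0 FIRE
t=10: input=1 -> V=6
t=11: input=1 -> V=9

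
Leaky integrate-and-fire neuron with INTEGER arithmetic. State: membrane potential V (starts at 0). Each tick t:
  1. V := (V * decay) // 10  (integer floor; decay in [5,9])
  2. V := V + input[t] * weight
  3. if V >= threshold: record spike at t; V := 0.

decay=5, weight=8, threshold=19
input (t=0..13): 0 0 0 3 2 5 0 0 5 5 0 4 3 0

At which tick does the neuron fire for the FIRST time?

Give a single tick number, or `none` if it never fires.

Answer: 3

Derivation:
t=0: input=0 -> V=0
t=1: input=0 -> V=0
t=2: input=0 -> V=0
t=3: input=3 -> V=0 FIRE
t=4: input=2 -> V=16
t=5: input=5 -> V=0 FIRE
t=6: input=0 -> V=0
t=7: input=0 -> V=0
t=8: input=5 -> V=0 FIRE
t=9: input=5 -> V=0 FIRE
t=10: input=0 -> V=0
t=11: input=4 -> V=0 FIRE
t=12: input=3 -> V=0 FIRE
t=13: input=0 -> V=0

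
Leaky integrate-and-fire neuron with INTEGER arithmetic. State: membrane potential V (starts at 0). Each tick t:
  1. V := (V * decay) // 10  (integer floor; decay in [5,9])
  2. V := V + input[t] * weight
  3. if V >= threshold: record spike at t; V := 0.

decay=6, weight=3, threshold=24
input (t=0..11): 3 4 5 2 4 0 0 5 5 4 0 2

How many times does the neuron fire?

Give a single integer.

t=0: input=3 -> V=9
t=1: input=4 -> V=17
t=2: input=5 -> V=0 FIRE
t=3: input=2 -> V=6
t=4: input=4 -> V=15
t=5: input=0 -> V=9
t=6: input=0 -> V=5
t=7: input=5 -> V=18
t=8: input=5 -> V=0 FIRE
t=9: input=4 -> V=12
t=10: input=0 -> V=7
t=11: input=2 -> V=10

Answer: 2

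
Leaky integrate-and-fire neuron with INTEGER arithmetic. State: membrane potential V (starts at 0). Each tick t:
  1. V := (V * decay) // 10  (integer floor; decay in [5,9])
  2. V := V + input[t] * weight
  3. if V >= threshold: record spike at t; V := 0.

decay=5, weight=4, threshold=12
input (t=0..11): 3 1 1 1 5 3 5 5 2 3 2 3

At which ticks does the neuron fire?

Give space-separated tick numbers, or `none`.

t=0: input=3 -> V=0 FIRE
t=1: input=1 -> V=4
t=2: input=1 -> V=6
t=3: input=1 -> V=7
t=4: input=5 -> V=0 FIRE
t=5: input=3 -> V=0 FIRE
t=6: input=5 -> V=0 FIRE
t=7: input=5 -> V=0 FIRE
t=8: input=2 -> V=8
t=9: input=3 -> V=0 FIRE
t=10: input=2 -> V=8
t=11: input=3 -> V=0 FIRE

Answer: 0 4 5 6 7 9 11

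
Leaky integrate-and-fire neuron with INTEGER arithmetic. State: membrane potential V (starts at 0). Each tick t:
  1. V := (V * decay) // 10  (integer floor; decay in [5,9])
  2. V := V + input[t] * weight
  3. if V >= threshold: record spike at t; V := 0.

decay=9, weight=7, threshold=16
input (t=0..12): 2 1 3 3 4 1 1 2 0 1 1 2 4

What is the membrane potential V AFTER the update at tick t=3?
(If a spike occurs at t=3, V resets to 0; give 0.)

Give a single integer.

t=0: input=2 -> V=14
t=1: input=1 -> V=0 FIRE
t=2: input=3 -> V=0 FIRE
t=3: input=3 -> V=0 FIRE
t=4: input=4 -> V=0 FIRE
t=5: input=1 -> V=7
t=6: input=1 -> V=13
t=7: input=2 -> V=0 FIRE
t=8: input=0 -> V=0
t=9: input=1 -> V=7
t=10: input=1 -> V=13
t=11: input=2 -> V=0 FIRE
t=12: input=4 -> V=0 FIRE

Answer: 0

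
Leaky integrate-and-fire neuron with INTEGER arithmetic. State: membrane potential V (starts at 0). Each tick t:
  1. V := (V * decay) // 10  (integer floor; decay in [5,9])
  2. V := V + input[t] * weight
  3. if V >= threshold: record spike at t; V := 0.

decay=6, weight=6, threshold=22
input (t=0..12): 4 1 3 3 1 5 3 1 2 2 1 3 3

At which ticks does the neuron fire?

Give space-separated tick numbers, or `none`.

t=0: input=4 -> V=0 FIRE
t=1: input=1 -> V=6
t=2: input=3 -> V=21
t=3: input=3 -> V=0 FIRE
t=4: input=1 -> V=6
t=5: input=5 -> V=0 FIRE
t=6: input=3 -> V=18
t=7: input=1 -> V=16
t=8: input=2 -> V=21
t=9: input=2 -> V=0 FIRE
t=10: input=1 -> V=6
t=11: input=3 -> V=21
t=12: input=3 -> V=0 FIRE

Answer: 0 3 5 9 12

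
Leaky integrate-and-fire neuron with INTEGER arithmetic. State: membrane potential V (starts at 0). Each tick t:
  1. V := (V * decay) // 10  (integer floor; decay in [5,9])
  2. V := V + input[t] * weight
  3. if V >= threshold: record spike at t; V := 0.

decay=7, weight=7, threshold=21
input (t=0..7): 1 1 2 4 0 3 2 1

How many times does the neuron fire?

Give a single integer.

t=0: input=1 -> V=7
t=1: input=1 -> V=11
t=2: input=2 -> V=0 FIRE
t=3: input=4 -> V=0 FIRE
t=4: input=0 -> V=0
t=5: input=3 -> V=0 FIRE
t=6: input=2 -> V=14
t=7: input=1 -> V=16

Answer: 3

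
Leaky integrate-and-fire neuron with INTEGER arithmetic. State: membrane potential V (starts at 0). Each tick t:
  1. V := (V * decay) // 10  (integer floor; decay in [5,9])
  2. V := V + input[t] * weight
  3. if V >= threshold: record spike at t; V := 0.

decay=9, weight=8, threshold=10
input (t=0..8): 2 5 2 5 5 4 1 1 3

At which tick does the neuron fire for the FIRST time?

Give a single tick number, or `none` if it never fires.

t=0: input=2 -> V=0 FIRE
t=1: input=5 -> V=0 FIRE
t=2: input=2 -> V=0 FIRE
t=3: input=5 -> V=0 FIRE
t=4: input=5 -> V=0 FIRE
t=5: input=4 -> V=0 FIRE
t=6: input=1 -> V=8
t=7: input=1 -> V=0 FIRE
t=8: input=3 -> V=0 FIRE

Answer: 0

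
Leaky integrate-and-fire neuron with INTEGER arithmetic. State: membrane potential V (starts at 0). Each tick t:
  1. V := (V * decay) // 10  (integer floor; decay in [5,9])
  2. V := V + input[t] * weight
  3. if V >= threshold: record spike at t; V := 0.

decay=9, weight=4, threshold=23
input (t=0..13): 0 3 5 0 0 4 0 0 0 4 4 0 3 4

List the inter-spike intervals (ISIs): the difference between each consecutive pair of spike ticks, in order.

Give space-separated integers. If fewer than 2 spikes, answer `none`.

t=0: input=0 -> V=0
t=1: input=3 -> V=12
t=2: input=5 -> V=0 FIRE
t=3: input=0 -> V=0
t=4: input=0 -> V=0
t=5: input=4 -> V=16
t=6: input=0 -> V=14
t=7: input=0 -> V=12
t=8: input=0 -> V=10
t=9: input=4 -> V=0 FIRE
t=10: input=4 -> V=16
t=11: input=0 -> V=14
t=12: input=3 -> V=0 FIRE
t=13: input=4 -> V=16

Answer: 7 3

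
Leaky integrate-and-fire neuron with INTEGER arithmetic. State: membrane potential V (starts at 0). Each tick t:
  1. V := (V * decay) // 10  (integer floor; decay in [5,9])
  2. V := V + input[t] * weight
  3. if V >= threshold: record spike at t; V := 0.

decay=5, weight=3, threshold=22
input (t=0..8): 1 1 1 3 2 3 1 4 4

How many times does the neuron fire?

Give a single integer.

t=0: input=1 -> V=3
t=1: input=1 -> V=4
t=2: input=1 -> V=5
t=3: input=3 -> V=11
t=4: input=2 -> V=11
t=5: input=3 -> V=14
t=6: input=1 -> V=10
t=7: input=4 -> V=17
t=8: input=4 -> V=20

Answer: 0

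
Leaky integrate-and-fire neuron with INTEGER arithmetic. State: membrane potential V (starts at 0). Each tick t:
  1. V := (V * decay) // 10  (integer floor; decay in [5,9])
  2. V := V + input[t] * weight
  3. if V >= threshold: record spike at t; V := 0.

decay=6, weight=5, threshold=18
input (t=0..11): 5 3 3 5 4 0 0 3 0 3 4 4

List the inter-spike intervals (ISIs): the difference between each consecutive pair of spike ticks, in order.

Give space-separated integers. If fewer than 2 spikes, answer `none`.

Answer: 2 1 1 5 1 1

Derivation:
t=0: input=5 -> V=0 FIRE
t=1: input=3 -> V=15
t=2: input=3 -> V=0 FIRE
t=3: input=5 -> V=0 FIRE
t=4: input=4 -> V=0 FIRE
t=5: input=0 -> V=0
t=6: input=0 -> V=0
t=7: input=3 -> V=15
t=8: input=0 -> V=9
t=9: input=3 -> V=0 FIRE
t=10: input=4 -> V=0 FIRE
t=11: input=4 -> V=0 FIRE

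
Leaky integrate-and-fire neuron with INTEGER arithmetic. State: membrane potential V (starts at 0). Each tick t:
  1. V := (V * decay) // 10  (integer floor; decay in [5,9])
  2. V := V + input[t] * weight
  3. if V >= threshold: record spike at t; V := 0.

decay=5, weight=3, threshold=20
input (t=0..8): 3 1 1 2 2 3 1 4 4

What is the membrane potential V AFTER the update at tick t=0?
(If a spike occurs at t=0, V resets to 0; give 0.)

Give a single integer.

t=0: input=3 -> V=9
t=1: input=1 -> V=7
t=2: input=1 -> V=6
t=3: input=2 -> V=9
t=4: input=2 -> V=10
t=5: input=3 -> V=14
t=6: input=1 -> V=10
t=7: input=4 -> V=17
t=8: input=4 -> V=0 FIRE

Answer: 9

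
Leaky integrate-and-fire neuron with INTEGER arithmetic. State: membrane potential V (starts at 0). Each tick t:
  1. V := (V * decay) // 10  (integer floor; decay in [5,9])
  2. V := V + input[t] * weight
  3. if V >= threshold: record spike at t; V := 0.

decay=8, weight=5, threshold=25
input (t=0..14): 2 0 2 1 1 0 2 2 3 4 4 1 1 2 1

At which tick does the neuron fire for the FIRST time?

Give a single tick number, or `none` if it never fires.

Answer: 7

Derivation:
t=0: input=2 -> V=10
t=1: input=0 -> V=8
t=2: input=2 -> V=16
t=3: input=1 -> V=17
t=4: input=1 -> V=18
t=5: input=0 -> V=14
t=6: input=2 -> V=21
t=7: input=2 -> V=0 FIRE
t=8: input=3 -> V=15
t=9: input=4 -> V=0 FIRE
t=10: input=4 -> V=20
t=11: input=1 -> V=21
t=12: input=1 -> V=21
t=13: input=2 -> V=0 FIRE
t=14: input=1 -> V=5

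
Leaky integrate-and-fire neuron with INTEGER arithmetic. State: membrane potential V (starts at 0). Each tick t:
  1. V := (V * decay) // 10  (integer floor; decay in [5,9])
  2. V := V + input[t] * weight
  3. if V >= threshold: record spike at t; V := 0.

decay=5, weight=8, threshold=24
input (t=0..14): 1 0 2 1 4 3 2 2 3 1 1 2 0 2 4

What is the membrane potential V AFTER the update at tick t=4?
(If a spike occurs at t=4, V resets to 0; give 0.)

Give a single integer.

t=0: input=1 -> V=8
t=1: input=0 -> V=4
t=2: input=2 -> V=18
t=3: input=1 -> V=17
t=4: input=4 -> V=0 FIRE
t=5: input=3 -> V=0 FIRE
t=6: input=2 -> V=16
t=7: input=2 -> V=0 FIRE
t=8: input=3 -> V=0 FIRE
t=9: input=1 -> V=8
t=10: input=1 -> V=12
t=11: input=2 -> V=22
t=12: input=0 -> V=11
t=13: input=2 -> V=21
t=14: input=4 -> V=0 FIRE

Answer: 0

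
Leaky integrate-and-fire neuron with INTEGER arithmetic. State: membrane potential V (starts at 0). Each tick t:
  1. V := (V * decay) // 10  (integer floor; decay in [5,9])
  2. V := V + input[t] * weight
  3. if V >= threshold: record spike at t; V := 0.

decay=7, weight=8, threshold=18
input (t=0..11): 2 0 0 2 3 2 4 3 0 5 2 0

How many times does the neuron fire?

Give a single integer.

Answer: 5

Derivation:
t=0: input=2 -> V=16
t=1: input=0 -> V=11
t=2: input=0 -> V=7
t=3: input=2 -> V=0 FIRE
t=4: input=3 -> V=0 FIRE
t=5: input=2 -> V=16
t=6: input=4 -> V=0 FIRE
t=7: input=3 -> V=0 FIRE
t=8: input=0 -> V=0
t=9: input=5 -> V=0 FIRE
t=10: input=2 -> V=16
t=11: input=0 -> V=11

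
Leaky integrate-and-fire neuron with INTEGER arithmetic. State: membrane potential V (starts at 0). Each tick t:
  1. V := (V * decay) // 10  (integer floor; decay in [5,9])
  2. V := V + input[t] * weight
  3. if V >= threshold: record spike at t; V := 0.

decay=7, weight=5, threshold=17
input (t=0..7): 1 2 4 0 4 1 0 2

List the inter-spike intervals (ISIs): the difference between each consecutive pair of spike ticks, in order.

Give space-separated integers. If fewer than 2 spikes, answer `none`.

Answer: 2

Derivation:
t=0: input=1 -> V=5
t=1: input=2 -> V=13
t=2: input=4 -> V=0 FIRE
t=3: input=0 -> V=0
t=4: input=4 -> V=0 FIRE
t=5: input=1 -> V=5
t=6: input=0 -> V=3
t=7: input=2 -> V=12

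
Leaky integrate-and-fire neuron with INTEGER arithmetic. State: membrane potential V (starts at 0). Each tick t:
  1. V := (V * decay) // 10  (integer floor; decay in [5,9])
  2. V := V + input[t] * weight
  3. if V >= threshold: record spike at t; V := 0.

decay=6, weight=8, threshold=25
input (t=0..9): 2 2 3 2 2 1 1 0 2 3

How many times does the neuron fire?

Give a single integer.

t=0: input=2 -> V=16
t=1: input=2 -> V=0 FIRE
t=2: input=3 -> V=24
t=3: input=2 -> V=0 FIRE
t=4: input=2 -> V=16
t=5: input=1 -> V=17
t=6: input=1 -> V=18
t=7: input=0 -> V=10
t=8: input=2 -> V=22
t=9: input=3 -> V=0 FIRE

Answer: 3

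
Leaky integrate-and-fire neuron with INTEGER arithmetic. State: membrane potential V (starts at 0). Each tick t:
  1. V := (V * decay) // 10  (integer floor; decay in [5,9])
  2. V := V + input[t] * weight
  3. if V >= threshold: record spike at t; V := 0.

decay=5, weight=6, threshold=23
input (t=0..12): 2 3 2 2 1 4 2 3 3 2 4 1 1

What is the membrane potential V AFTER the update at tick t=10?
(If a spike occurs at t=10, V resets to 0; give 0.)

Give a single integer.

t=0: input=2 -> V=12
t=1: input=3 -> V=0 FIRE
t=2: input=2 -> V=12
t=3: input=2 -> V=18
t=4: input=1 -> V=15
t=5: input=4 -> V=0 FIRE
t=6: input=2 -> V=12
t=7: input=3 -> V=0 FIRE
t=8: input=3 -> V=18
t=9: input=2 -> V=21
t=10: input=4 -> V=0 FIRE
t=11: input=1 -> V=6
t=12: input=1 -> V=9

Answer: 0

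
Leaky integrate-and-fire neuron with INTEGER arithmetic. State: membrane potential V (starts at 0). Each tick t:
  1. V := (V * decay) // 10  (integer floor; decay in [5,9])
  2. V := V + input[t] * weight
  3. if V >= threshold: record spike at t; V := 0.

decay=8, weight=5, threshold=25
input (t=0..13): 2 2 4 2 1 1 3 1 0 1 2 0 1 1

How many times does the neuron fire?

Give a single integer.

t=0: input=2 -> V=10
t=1: input=2 -> V=18
t=2: input=4 -> V=0 FIRE
t=3: input=2 -> V=10
t=4: input=1 -> V=13
t=5: input=1 -> V=15
t=6: input=3 -> V=0 FIRE
t=7: input=1 -> V=5
t=8: input=0 -> V=4
t=9: input=1 -> V=8
t=10: input=2 -> V=16
t=11: input=0 -> V=12
t=12: input=1 -> V=14
t=13: input=1 -> V=16

Answer: 2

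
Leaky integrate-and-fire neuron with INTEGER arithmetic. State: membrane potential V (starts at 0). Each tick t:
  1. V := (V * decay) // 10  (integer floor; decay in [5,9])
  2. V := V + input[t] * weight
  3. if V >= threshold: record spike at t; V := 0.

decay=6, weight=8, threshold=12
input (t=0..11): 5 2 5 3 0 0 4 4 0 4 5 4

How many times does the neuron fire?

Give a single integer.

Answer: 9

Derivation:
t=0: input=5 -> V=0 FIRE
t=1: input=2 -> V=0 FIRE
t=2: input=5 -> V=0 FIRE
t=3: input=3 -> V=0 FIRE
t=4: input=0 -> V=0
t=5: input=0 -> V=0
t=6: input=4 -> V=0 FIRE
t=7: input=4 -> V=0 FIRE
t=8: input=0 -> V=0
t=9: input=4 -> V=0 FIRE
t=10: input=5 -> V=0 FIRE
t=11: input=4 -> V=0 FIRE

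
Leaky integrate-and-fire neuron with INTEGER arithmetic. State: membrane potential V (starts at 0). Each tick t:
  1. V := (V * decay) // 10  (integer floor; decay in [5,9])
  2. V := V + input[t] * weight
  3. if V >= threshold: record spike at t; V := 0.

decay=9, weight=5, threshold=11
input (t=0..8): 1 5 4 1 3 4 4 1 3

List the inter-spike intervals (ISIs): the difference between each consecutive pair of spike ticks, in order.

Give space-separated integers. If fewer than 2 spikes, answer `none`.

t=0: input=1 -> V=5
t=1: input=5 -> V=0 FIRE
t=2: input=4 -> V=0 FIRE
t=3: input=1 -> V=5
t=4: input=3 -> V=0 FIRE
t=5: input=4 -> V=0 FIRE
t=6: input=4 -> V=0 FIRE
t=7: input=1 -> V=5
t=8: input=3 -> V=0 FIRE

Answer: 1 2 1 1 2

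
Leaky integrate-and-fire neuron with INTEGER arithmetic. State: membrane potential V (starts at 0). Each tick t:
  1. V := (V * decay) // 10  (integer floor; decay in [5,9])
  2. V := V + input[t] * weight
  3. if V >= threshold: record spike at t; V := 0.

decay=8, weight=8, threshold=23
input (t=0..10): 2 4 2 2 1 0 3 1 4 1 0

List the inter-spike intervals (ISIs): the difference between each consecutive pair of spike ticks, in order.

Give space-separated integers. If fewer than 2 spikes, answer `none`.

t=0: input=2 -> V=16
t=1: input=4 -> V=0 FIRE
t=2: input=2 -> V=16
t=3: input=2 -> V=0 FIRE
t=4: input=1 -> V=8
t=5: input=0 -> V=6
t=6: input=3 -> V=0 FIRE
t=7: input=1 -> V=8
t=8: input=4 -> V=0 FIRE
t=9: input=1 -> V=8
t=10: input=0 -> V=6

Answer: 2 3 2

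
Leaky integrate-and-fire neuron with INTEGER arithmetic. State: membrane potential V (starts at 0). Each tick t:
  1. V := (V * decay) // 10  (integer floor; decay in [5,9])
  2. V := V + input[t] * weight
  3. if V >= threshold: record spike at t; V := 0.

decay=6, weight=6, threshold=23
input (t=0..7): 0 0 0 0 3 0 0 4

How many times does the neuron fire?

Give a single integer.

Answer: 1

Derivation:
t=0: input=0 -> V=0
t=1: input=0 -> V=0
t=2: input=0 -> V=0
t=3: input=0 -> V=0
t=4: input=3 -> V=18
t=5: input=0 -> V=10
t=6: input=0 -> V=6
t=7: input=4 -> V=0 FIRE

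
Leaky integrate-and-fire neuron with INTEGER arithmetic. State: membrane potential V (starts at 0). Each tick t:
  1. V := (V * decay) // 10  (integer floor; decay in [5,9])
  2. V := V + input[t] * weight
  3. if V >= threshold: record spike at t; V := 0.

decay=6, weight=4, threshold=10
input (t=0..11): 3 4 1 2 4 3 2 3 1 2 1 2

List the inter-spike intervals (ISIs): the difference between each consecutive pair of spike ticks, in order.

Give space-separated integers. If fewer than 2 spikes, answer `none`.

Answer: 1 2 1 1 2 2 2

Derivation:
t=0: input=3 -> V=0 FIRE
t=1: input=4 -> V=0 FIRE
t=2: input=1 -> V=4
t=3: input=2 -> V=0 FIRE
t=4: input=4 -> V=0 FIRE
t=5: input=3 -> V=0 FIRE
t=6: input=2 -> V=8
t=7: input=3 -> V=0 FIRE
t=8: input=1 -> V=4
t=9: input=2 -> V=0 FIRE
t=10: input=1 -> V=4
t=11: input=2 -> V=0 FIRE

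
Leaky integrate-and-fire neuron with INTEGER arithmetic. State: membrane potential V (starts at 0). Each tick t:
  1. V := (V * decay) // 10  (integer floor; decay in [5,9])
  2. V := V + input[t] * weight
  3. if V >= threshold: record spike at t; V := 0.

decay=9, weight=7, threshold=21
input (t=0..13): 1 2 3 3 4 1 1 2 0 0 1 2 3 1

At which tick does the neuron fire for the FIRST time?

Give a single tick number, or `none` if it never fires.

t=0: input=1 -> V=7
t=1: input=2 -> V=20
t=2: input=3 -> V=0 FIRE
t=3: input=3 -> V=0 FIRE
t=4: input=4 -> V=0 FIRE
t=5: input=1 -> V=7
t=6: input=1 -> V=13
t=7: input=2 -> V=0 FIRE
t=8: input=0 -> V=0
t=9: input=0 -> V=0
t=10: input=1 -> V=7
t=11: input=2 -> V=20
t=12: input=3 -> V=0 FIRE
t=13: input=1 -> V=7

Answer: 2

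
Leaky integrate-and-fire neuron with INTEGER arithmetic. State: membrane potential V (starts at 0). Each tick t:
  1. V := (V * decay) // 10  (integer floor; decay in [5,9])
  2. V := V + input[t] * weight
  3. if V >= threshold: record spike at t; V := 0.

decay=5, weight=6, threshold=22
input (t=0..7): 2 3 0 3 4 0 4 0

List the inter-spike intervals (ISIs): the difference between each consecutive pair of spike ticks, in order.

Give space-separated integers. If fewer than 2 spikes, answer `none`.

Answer: 3 2

Derivation:
t=0: input=2 -> V=12
t=1: input=3 -> V=0 FIRE
t=2: input=0 -> V=0
t=3: input=3 -> V=18
t=4: input=4 -> V=0 FIRE
t=5: input=0 -> V=0
t=6: input=4 -> V=0 FIRE
t=7: input=0 -> V=0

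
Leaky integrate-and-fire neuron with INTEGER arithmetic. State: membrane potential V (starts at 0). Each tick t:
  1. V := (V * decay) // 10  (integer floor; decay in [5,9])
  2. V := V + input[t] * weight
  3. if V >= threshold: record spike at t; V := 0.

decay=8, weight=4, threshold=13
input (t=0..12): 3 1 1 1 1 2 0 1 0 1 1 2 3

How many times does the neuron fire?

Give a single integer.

Answer: 3

Derivation:
t=0: input=3 -> V=12
t=1: input=1 -> V=0 FIRE
t=2: input=1 -> V=4
t=3: input=1 -> V=7
t=4: input=1 -> V=9
t=5: input=2 -> V=0 FIRE
t=6: input=0 -> V=0
t=7: input=1 -> V=4
t=8: input=0 -> V=3
t=9: input=1 -> V=6
t=10: input=1 -> V=8
t=11: input=2 -> V=0 FIRE
t=12: input=3 -> V=12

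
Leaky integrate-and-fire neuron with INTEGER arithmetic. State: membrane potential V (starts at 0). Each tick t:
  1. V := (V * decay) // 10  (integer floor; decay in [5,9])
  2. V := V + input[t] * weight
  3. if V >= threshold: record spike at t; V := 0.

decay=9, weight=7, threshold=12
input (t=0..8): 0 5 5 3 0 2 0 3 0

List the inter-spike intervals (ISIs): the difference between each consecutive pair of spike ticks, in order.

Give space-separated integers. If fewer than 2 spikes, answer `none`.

Answer: 1 1 2 2

Derivation:
t=0: input=0 -> V=0
t=1: input=5 -> V=0 FIRE
t=2: input=5 -> V=0 FIRE
t=3: input=3 -> V=0 FIRE
t=4: input=0 -> V=0
t=5: input=2 -> V=0 FIRE
t=6: input=0 -> V=0
t=7: input=3 -> V=0 FIRE
t=8: input=0 -> V=0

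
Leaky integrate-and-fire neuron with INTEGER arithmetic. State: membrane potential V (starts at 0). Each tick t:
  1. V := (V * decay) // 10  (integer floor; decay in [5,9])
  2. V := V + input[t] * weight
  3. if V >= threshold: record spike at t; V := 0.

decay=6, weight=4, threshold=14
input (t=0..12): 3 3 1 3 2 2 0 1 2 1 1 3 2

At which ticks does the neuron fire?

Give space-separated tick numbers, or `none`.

Answer: 1 3 11

Derivation:
t=0: input=3 -> V=12
t=1: input=3 -> V=0 FIRE
t=2: input=1 -> V=4
t=3: input=3 -> V=0 FIRE
t=4: input=2 -> V=8
t=5: input=2 -> V=12
t=6: input=0 -> V=7
t=7: input=1 -> V=8
t=8: input=2 -> V=12
t=9: input=1 -> V=11
t=10: input=1 -> V=10
t=11: input=3 -> V=0 FIRE
t=12: input=2 -> V=8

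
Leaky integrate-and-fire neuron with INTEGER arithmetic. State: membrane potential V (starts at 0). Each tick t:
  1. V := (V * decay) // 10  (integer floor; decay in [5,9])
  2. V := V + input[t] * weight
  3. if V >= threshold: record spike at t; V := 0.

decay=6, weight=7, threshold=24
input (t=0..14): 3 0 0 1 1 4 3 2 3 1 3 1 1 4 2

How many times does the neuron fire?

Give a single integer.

Answer: 4

Derivation:
t=0: input=3 -> V=21
t=1: input=0 -> V=12
t=2: input=0 -> V=7
t=3: input=1 -> V=11
t=4: input=1 -> V=13
t=5: input=4 -> V=0 FIRE
t=6: input=3 -> V=21
t=7: input=2 -> V=0 FIRE
t=8: input=3 -> V=21
t=9: input=1 -> V=19
t=10: input=3 -> V=0 FIRE
t=11: input=1 -> V=7
t=12: input=1 -> V=11
t=13: input=4 -> V=0 FIRE
t=14: input=2 -> V=14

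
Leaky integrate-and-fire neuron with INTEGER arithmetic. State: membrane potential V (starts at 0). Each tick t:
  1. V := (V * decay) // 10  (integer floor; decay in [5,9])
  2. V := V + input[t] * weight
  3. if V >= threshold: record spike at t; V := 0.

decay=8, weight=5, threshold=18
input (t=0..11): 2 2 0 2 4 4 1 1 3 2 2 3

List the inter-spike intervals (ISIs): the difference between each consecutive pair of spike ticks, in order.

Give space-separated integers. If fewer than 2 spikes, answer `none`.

t=0: input=2 -> V=10
t=1: input=2 -> V=0 FIRE
t=2: input=0 -> V=0
t=3: input=2 -> V=10
t=4: input=4 -> V=0 FIRE
t=5: input=4 -> V=0 FIRE
t=6: input=1 -> V=5
t=7: input=1 -> V=9
t=8: input=3 -> V=0 FIRE
t=9: input=2 -> V=10
t=10: input=2 -> V=0 FIRE
t=11: input=3 -> V=15

Answer: 3 1 3 2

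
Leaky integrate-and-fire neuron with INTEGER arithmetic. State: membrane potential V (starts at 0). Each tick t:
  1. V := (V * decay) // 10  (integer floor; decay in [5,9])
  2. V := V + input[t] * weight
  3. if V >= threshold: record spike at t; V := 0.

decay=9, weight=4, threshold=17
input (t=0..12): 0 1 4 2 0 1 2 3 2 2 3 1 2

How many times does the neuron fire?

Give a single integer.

Answer: 4

Derivation:
t=0: input=0 -> V=0
t=1: input=1 -> V=4
t=2: input=4 -> V=0 FIRE
t=3: input=2 -> V=8
t=4: input=0 -> V=7
t=5: input=1 -> V=10
t=6: input=2 -> V=0 FIRE
t=7: input=3 -> V=12
t=8: input=2 -> V=0 FIRE
t=9: input=2 -> V=8
t=10: input=3 -> V=0 FIRE
t=11: input=1 -> V=4
t=12: input=2 -> V=11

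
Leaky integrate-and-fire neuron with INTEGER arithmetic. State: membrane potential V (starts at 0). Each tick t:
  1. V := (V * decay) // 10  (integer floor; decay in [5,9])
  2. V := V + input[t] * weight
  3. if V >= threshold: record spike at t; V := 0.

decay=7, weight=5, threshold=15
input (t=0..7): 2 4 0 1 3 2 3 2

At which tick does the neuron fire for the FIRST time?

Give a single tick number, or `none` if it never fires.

t=0: input=2 -> V=10
t=1: input=4 -> V=0 FIRE
t=2: input=0 -> V=0
t=3: input=1 -> V=5
t=4: input=3 -> V=0 FIRE
t=5: input=2 -> V=10
t=6: input=3 -> V=0 FIRE
t=7: input=2 -> V=10

Answer: 1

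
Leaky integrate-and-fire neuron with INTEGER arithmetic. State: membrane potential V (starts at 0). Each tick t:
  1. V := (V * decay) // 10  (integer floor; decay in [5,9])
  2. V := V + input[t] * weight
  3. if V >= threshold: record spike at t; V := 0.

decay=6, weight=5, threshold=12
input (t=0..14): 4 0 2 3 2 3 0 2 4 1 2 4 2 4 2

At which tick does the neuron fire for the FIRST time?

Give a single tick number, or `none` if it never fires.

t=0: input=4 -> V=0 FIRE
t=1: input=0 -> V=0
t=2: input=2 -> V=10
t=3: input=3 -> V=0 FIRE
t=4: input=2 -> V=10
t=5: input=3 -> V=0 FIRE
t=6: input=0 -> V=0
t=7: input=2 -> V=10
t=8: input=4 -> V=0 FIRE
t=9: input=1 -> V=5
t=10: input=2 -> V=0 FIRE
t=11: input=4 -> V=0 FIRE
t=12: input=2 -> V=10
t=13: input=4 -> V=0 FIRE
t=14: input=2 -> V=10

Answer: 0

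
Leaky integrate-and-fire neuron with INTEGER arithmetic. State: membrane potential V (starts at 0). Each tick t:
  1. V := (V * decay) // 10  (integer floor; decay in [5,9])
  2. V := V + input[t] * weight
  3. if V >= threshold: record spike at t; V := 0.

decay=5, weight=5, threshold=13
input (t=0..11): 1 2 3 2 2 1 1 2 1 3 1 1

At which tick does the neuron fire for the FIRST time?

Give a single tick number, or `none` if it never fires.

Answer: 2

Derivation:
t=0: input=1 -> V=5
t=1: input=2 -> V=12
t=2: input=3 -> V=0 FIRE
t=3: input=2 -> V=10
t=4: input=2 -> V=0 FIRE
t=5: input=1 -> V=5
t=6: input=1 -> V=7
t=7: input=2 -> V=0 FIRE
t=8: input=1 -> V=5
t=9: input=3 -> V=0 FIRE
t=10: input=1 -> V=5
t=11: input=1 -> V=7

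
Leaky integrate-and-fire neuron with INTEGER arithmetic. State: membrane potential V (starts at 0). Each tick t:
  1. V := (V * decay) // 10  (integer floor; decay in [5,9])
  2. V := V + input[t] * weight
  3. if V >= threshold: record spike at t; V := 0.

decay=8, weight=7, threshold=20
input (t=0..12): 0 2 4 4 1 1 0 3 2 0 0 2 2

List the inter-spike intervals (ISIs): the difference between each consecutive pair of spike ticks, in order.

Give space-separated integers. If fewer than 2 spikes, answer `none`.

Answer: 1 4 4

Derivation:
t=0: input=0 -> V=0
t=1: input=2 -> V=14
t=2: input=4 -> V=0 FIRE
t=3: input=4 -> V=0 FIRE
t=4: input=1 -> V=7
t=5: input=1 -> V=12
t=6: input=0 -> V=9
t=7: input=3 -> V=0 FIRE
t=8: input=2 -> V=14
t=9: input=0 -> V=11
t=10: input=0 -> V=8
t=11: input=2 -> V=0 FIRE
t=12: input=2 -> V=14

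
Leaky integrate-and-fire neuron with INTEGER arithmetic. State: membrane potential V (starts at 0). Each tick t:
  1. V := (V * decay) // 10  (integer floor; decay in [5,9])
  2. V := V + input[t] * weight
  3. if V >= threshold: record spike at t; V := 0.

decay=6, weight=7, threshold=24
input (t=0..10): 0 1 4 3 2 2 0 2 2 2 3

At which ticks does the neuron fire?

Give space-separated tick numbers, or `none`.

Answer: 2 4 8 10

Derivation:
t=0: input=0 -> V=0
t=1: input=1 -> V=7
t=2: input=4 -> V=0 FIRE
t=3: input=3 -> V=21
t=4: input=2 -> V=0 FIRE
t=5: input=2 -> V=14
t=6: input=0 -> V=8
t=7: input=2 -> V=18
t=8: input=2 -> V=0 FIRE
t=9: input=2 -> V=14
t=10: input=3 -> V=0 FIRE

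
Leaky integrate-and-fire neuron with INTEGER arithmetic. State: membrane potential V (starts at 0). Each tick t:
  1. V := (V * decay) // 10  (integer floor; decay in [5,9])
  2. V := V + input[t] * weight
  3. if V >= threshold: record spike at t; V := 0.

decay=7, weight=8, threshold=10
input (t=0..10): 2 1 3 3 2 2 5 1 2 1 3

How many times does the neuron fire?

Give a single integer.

t=0: input=2 -> V=0 FIRE
t=1: input=1 -> V=8
t=2: input=3 -> V=0 FIRE
t=3: input=3 -> V=0 FIRE
t=4: input=2 -> V=0 FIRE
t=5: input=2 -> V=0 FIRE
t=6: input=5 -> V=0 FIRE
t=7: input=1 -> V=8
t=8: input=2 -> V=0 FIRE
t=9: input=1 -> V=8
t=10: input=3 -> V=0 FIRE

Answer: 8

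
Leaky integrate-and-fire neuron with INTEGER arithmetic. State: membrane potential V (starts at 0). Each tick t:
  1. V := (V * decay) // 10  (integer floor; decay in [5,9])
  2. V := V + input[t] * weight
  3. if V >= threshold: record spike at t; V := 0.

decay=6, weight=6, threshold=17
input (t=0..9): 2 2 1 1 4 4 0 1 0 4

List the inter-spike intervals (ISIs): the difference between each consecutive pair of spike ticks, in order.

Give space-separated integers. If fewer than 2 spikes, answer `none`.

Answer: 3 1 4

Derivation:
t=0: input=2 -> V=12
t=1: input=2 -> V=0 FIRE
t=2: input=1 -> V=6
t=3: input=1 -> V=9
t=4: input=4 -> V=0 FIRE
t=5: input=4 -> V=0 FIRE
t=6: input=0 -> V=0
t=7: input=1 -> V=6
t=8: input=0 -> V=3
t=9: input=4 -> V=0 FIRE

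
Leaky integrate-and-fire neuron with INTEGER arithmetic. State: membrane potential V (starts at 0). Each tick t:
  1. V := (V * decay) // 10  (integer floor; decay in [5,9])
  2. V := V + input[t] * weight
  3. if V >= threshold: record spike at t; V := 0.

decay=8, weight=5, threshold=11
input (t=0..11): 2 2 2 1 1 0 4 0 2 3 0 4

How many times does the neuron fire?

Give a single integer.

t=0: input=2 -> V=10
t=1: input=2 -> V=0 FIRE
t=2: input=2 -> V=10
t=3: input=1 -> V=0 FIRE
t=4: input=1 -> V=5
t=5: input=0 -> V=4
t=6: input=4 -> V=0 FIRE
t=7: input=0 -> V=0
t=8: input=2 -> V=10
t=9: input=3 -> V=0 FIRE
t=10: input=0 -> V=0
t=11: input=4 -> V=0 FIRE

Answer: 5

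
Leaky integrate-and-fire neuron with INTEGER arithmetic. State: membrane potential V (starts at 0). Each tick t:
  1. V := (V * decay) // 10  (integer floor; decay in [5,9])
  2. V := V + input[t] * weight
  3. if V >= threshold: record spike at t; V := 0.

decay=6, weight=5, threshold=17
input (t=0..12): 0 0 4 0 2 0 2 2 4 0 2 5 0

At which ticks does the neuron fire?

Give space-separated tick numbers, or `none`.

Answer: 2 7 8 11

Derivation:
t=0: input=0 -> V=0
t=1: input=0 -> V=0
t=2: input=4 -> V=0 FIRE
t=3: input=0 -> V=0
t=4: input=2 -> V=10
t=5: input=0 -> V=6
t=6: input=2 -> V=13
t=7: input=2 -> V=0 FIRE
t=8: input=4 -> V=0 FIRE
t=9: input=0 -> V=0
t=10: input=2 -> V=10
t=11: input=5 -> V=0 FIRE
t=12: input=0 -> V=0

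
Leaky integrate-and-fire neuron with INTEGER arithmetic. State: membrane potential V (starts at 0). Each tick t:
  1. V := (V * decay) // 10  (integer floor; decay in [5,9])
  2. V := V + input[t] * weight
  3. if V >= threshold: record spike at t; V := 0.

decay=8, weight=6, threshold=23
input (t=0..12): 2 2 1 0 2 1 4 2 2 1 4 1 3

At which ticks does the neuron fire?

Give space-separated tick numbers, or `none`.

Answer: 4 6 10

Derivation:
t=0: input=2 -> V=12
t=1: input=2 -> V=21
t=2: input=1 -> V=22
t=3: input=0 -> V=17
t=4: input=2 -> V=0 FIRE
t=5: input=1 -> V=6
t=6: input=4 -> V=0 FIRE
t=7: input=2 -> V=12
t=8: input=2 -> V=21
t=9: input=1 -> V=22
t=10: input=4 -> V=0 FIRE
t=11: input=1 -> V=6
t=12: input=3 -> V=22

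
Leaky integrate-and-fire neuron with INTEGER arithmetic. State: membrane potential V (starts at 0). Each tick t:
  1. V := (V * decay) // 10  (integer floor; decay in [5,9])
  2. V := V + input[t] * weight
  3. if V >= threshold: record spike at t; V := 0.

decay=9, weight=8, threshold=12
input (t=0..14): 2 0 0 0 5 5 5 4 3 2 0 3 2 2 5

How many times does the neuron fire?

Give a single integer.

t=0: input=2 -> V=0 FIRE
t=1: input=0 -> V=0
t=2: input=0 -> V=0
t=3: input=0 -> V=0
t=4: input=5 -> V=0 FIRE
t=5: input=5 -> V=0 FIRE
t=6: input=5 -> V=0 FIRE
t=7: input=4 -> V=0 FIRE
t=8: input=3 -> V=0 FIRE
t=9: input=2 -> V=0 FIRE
t=10: input=0 -> V=0
t=11: input=3 -> V=0 FIRE
t=12: input=2 -> V=0 FIRE
t=13: input=2 -> V=0 FIRE
t=14: input=5 -> V=0 FIRE

Answer: 11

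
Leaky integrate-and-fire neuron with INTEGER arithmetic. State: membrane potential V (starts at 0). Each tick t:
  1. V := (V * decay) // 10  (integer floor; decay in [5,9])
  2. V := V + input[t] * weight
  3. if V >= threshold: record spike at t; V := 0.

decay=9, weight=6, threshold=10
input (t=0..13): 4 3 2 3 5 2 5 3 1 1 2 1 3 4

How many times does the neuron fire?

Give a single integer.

Answer: 12

Derivation:
t=0: input=4 -> V=0 FIRE
t=1: input=3 -> V=0 FIRE
t=2: input=2 -> V=0 FIRE
t=3: input=3 -> V=0 FIRE
t=4: input=5 -> V=0 FIRE
t=5: input=2 -> V=0 FIRE
t=6: input=5 -> V=0 FIRE
t=7: input=3 -> V=0 FIRE
t=8: input=1 -> V=6
t=9: input=1 -> V=0 FIRE
t=10: input=2 -> V=0 FIRE
t=11: input=1 -> V=6
t=12: input=3 -> V=0 FIRE
t=13: input=4 -> V=0 FIRE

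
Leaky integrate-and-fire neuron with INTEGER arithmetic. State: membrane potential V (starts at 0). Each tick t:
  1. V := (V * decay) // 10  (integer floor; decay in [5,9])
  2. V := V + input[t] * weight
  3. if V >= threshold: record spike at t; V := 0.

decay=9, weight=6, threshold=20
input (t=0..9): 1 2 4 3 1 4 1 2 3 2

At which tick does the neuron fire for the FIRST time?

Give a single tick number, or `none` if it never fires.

t=0: input=1 -> V=6
t=1: input=2 -> V=17
t=2: input=4 -> V=0 FIRE
t=3: input=3 -> V=18
t=4: input=1 -> V=0 FIRE
t=5: input=4 -> V=0 FIRE
t=6: input=1 -> V=6
t=7: input=2 -> V=17
t=8: input=3 -> V=0 FIRE
t=9: input=2 -> V=12

Answer: 2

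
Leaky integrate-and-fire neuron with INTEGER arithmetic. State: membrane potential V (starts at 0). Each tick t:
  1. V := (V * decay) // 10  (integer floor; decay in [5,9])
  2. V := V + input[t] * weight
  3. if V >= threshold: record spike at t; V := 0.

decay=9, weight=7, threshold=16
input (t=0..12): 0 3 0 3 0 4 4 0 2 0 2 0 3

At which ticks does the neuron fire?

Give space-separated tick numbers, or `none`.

Answer: 1 3 5 6 10 12

Derivation:
t=0: input=0 -> V=0
t=1: input=3 -> V=0 FIRE
t=2: input=0 -> V=0
t=3: input=3 -> V=0 FIRE
t=4: input=0 -> V=0
t=5: input=4 -> V=0 FIRE
t=6: input=4 -> V=0 FIRE
t=7: input=0 -> V=0
t=8: input=2 -> V=14
t=9: input=0 -> V=12
t=10: input=2 -> V=0 FIRE
t=11: input=0 -> V=0
t=12: input=3 -> V=0 FIRE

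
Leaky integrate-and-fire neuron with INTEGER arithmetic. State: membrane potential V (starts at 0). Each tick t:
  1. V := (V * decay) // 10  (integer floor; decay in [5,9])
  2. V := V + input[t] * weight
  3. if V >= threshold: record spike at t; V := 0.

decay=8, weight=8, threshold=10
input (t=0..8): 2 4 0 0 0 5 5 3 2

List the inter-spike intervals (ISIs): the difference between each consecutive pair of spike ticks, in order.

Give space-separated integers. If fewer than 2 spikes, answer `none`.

t=0: input=2 -> V=0 FIRE
t=1: input=4 -> V=0 FIRE
t=2: input=0 -> V=0
t=3: input=0 -> V=0
t=4: input=0 -> V=0
t=5: input=5 -> V=0 FIRE
t=6: input=5 -> V=0 FIRE
t=7: input=3 -> V=0 FIRE
t=8: input=2 -> V=0 FIRE

Answer: 1 4 1 1 1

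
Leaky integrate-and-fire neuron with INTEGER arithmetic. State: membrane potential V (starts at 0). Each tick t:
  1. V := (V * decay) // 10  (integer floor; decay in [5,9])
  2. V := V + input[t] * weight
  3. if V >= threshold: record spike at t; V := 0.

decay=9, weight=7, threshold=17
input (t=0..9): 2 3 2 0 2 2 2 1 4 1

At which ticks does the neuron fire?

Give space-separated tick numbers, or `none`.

t=0: input=2 -> V=14
t=1: input=3 -> V=0 FIRE
t=2: input=2 -> V=14
t=3: input=0 -> V=12
t=4: input=2 -> V=0 FIRE
t=5: input=2 -> V=14
t=6: input=2 -> V=0 FIRE
t=7: input=1 -> V=7
t=8: input=4 -> V=0 FIRE
t=9: input=1 -> V=7

Answer: 1 4 6 8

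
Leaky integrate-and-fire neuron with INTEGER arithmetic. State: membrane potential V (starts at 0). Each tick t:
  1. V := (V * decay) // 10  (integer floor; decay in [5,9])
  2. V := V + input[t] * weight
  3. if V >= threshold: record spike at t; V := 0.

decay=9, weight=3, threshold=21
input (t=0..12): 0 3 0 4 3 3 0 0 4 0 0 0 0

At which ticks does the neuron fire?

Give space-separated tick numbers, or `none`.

t=0: input=0 -> V=0
t=1: input=3 -> V=9
t=2: input=0 -> V=8
t=3: input=4 -> V=19
t=4: input=3 -> V=0 FIRE
t=5: input=3 -> V=9
t=6: input=0 -> V=8
t=7: input=0 -> V=7
t=8: input=4 -> V=18
t=9: input=0 -> V=16
t=10: input=0 -> V=14
t=11: input=0 -> V=12
t=12: input=0 -> V=10

Answer: 4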